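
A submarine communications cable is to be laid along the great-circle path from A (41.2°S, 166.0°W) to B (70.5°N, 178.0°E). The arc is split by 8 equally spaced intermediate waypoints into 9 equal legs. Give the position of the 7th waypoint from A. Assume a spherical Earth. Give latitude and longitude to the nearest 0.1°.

≈ (45.8°N, 174.2°W)

Convert each endpoint to a unit vector on the sphere (x = cos φ cos λ, y = cos φ sin λ, z = sin φ).
The central angle between the endpoints is δ = arccos(p₁·p₂) ≈ 1.960 rad (112.3°).
Interpolate at f = 7/9 with slerp weights a = sin((1−f)δ)/sin δ ≈ 0.456, b = sin(fδ)/sin δ ≈ 1.080.
p = a·p₁ + b·p₂ ≈ (-0.693, -0.070, 0.717); φ = arcsin(p_z) ≈ 45.84°, λ = atan2(p_y, p_x) ≈ -174.20°.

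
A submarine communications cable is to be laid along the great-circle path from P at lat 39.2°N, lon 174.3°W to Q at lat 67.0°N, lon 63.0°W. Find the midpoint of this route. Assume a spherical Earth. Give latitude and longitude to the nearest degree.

≈ lat 65°N, lon 144°W

Convert each endpoint to a unit vector on the sphere (x = cos φ cos λ, y = cos φ sin λ, z = sin φ).
The central angle between the endpoints is δ = arccos(p₁·p₂) ≈ 1.079 rad (61.8°).
Interpolate at f = 1/2 with slerp weights a = sin((1−f)δ)/sin δ ≈ 0.583, b = sin(fδ)/sin δ ≈ 0.583.
p = a·p₁ + b·p₂ ≈ (-0.346, -0.248, 0.905); φ = arcsin(p_z) ≈ 64.81°, λ = atan2(p_y, p_x) ≈ -144.40°.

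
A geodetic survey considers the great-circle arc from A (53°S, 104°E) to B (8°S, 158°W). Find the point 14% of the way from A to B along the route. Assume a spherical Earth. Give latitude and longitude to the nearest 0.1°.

From cos δ = sin φ₁ sin φ₂ + cos φ₁ cos φ₂ cos Δλ, the central angle is δ ≈ 1.543 rad (88.4°).
Interpolate at f = 0.14 with slerp weights a = sin((1−f)δ)/sin δ ≈ 0.971, b = sin(fδ)/sin δ ≈ 0.214.
p = a·p₁ + b·p₂ ≈ (-0.338, 0.487, -0.805); φ = arcsin(p_z) ≈ -53.62°, λ = atan2(p_y, p_x) ≈ 124.76°.

≈ (53.6°S, 124.8°E)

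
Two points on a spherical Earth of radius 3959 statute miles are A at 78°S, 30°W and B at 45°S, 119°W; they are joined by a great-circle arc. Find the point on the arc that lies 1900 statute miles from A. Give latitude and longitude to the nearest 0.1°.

≈ 62.3°S, 107.6°W

Convert each endpoint to a unit vector on the sphere (x = cos φ cos λ, y = cos φ sin λ, z = sin φ).
The central angle between the endpoints is δ = arccos(p₁·p₂) ≈ 0.803 rad (46.0°). The total great-circle distance is δ·R ≈ 0.803 × 3959 ≈ 3181 mi, so the target fraction is f = 1900/3181 ≈ 0.597.
Interpolate at f ≈ 0.597 with slerp weights a = sin((1−f)δ)/sin δ ≈ 0.442, b = sin(fδ)/sin δ ≈ 0.641.
p = a·p₁ + b·p₂ ≈ (-0.140, -0.443, -0.886); φ = arcsin(p_z) ≈ -62.33°, λ = atan2(p_y, p_x) ≈ -107.60°.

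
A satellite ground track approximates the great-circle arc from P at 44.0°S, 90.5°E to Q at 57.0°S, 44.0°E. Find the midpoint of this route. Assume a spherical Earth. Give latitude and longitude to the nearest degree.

≈ 53°S, 71°E

Write both endpoints as unit vectors p₁, p₂ with components (cos φ cos λ, cos φ sin λ, sin φ).
The central angle between the endpoints is δ = arccos(p₁·p₂) ≈ 0.550 rad (31.5°).
Interpolate at f = 1/2 with slerp weights a = sin((1−f)δ)/sin δ ≈ 0.520, b = sin(fδ)/sin δ ≈ 0.520.
p = a·p₁ + b·p₂ ≈ (0.200, 0.570, -0.797); φ = arcsin(p_z) ≈ -52.81°, λ = atan2(p_y, p_x) ≈ 70.65°.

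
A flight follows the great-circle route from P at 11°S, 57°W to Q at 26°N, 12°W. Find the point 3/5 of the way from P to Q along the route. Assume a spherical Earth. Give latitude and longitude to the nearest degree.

Write both endpoints as unit vectors p₁, p₂ with components (cos φ cos λ, cos φ sin λ, sin φ).
The central angle between the endpoints is δ = arccos(p₁·p₂) ≈ 1.000 rad (57.3°).
Interpolate at f = 3/5 with slerp weights a = sin((1−f)δ)/sin δ ≈ 0.463, b = sin(fδ)/sin δ ≈ 0.671.
p = a·p₁ + b·p₂ ≈ (0.837, -0.506, 0.206); φ = arcsin(p_z) ≈ 11.88°, λ = atan2(p_y, p_x) ≈ -31.16°.

≈ 12°N, 31°W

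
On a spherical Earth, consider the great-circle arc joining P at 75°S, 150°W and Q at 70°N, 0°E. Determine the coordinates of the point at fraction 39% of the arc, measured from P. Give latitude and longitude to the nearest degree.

Write both endpoints as unit vectors p₁, p₂ with components (cos φ cos λ, cos φ sin λ, sin φ).
The central angle between the endpoints is δ = arccos(p₁·p₂) ≈ 2.964 rad (169.8°).
Interpolate at f = 0.39 with slerp weights a = sin((1−f)δ)/sin δ ≈ 5.513, b = sin(fδ)/sin δ ≈ 5.191.
p = a·p₁ + b·p₂ ≈ (0.540, -0.713, -0.447); φ = arcsin(p_z) ≈ -26.54°, λ = atan2(p_y, p_x) ≈ -52.89°.

≈ 27°S, 53°W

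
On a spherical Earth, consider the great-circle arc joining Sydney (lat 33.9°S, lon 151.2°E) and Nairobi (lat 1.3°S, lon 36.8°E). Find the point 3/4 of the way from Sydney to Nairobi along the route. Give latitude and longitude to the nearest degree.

≈ lat 17°S, lon 59°E

Write both endpoints as unit vectors p₁, p₂ with components (cos φ cos λ, cos φ sin λ, sin φ).
The central angle between the endpoints is δ = arccos(p₁·p₂) ≈ 1.907 rad (109.3°).
Interpolate at f = 3/4 with slerp weights a = sin((1−f)δ)/sin δ ≈ 0.486, b = sin(fδ)/sin δ ≈ 1.049.
p = a·p₁ + b·p₂ ≈ (0.486, 0.823, -0.295); φ = arcsin(p_z) ≈ -17.16°, λ = atan2(p_y, p_x) ≈ 59.42°.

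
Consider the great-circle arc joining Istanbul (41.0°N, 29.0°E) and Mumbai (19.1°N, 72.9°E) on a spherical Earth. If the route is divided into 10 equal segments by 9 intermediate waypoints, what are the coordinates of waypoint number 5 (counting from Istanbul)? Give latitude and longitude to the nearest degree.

≈ 32°N, 54°E

From cos δ = sin φ₁ sin φ₂ + cos φ₁ cos φ₂ cos Δλ, the central angle is δ ≈ 0.755 rad (43.2°).
Interpolate at f = 5/10 with slerp weights a = sin((1−f)δ)/sin δ ≈ 0.538, b = sin(fδ)/sin δ ≈ 0.538.
p = a·p₁ + b·p₂ ≈ (0.504, 0.683, 0.529); φ = arcsin(p_z) ≈ 31.93°, λ = atan2(p_y, p_x) ≈ 53.53°.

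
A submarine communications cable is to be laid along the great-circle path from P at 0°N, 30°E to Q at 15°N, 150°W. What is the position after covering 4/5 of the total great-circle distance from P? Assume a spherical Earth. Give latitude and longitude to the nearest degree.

≈ 48°N, 150°W

Write both endpoints as unit vectors p₁, p₂ with components (cos φ cos λ, cos φ sin λ, sin φ).
The central angle between the endpoints is δ = arccos(p₁·p₂) ≈ 2.880 rad (165.0°).
Interpolate at f = 4/5 with slerp weights a = sin((1−f)δ)/sin δ ≈ 2.104, b = sin(fδ)/sin δ ≈ 2.871.
p = a·p₁ + b·p₂ ≈ (-0.579, -0.335, 0.743); φ = arcsin(p_z) ≈ 48.00°, λ = atan2(p_y, p_x) ≈ -150.00°.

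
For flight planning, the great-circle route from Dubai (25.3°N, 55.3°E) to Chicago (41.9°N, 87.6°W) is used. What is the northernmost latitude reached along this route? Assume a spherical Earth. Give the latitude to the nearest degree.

≈ 65°N

The great circle lies in the plane with unit normal n̂ = (p₁ × p₂)/|p₁ × p₂|.
Here n̂_z ≈ -0.419; the vertex latitude is φ_max = arccos|n̂_z| ≈ 65.2°.
Check via Clairaut: cos φ_max = |cos φ₁| · sin C = cos(25.3°)·sin(27.6°) ≈ 0.419, again giving ≈ 65.2°.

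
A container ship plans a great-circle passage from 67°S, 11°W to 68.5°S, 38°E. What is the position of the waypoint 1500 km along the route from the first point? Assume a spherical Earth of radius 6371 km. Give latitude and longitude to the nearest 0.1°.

The haversine formula gives a central angle δ ≈ 0.316 rad (18.1°) between the endpoints. The total great-circle distance is δ·R ≈ 0.316 × 6371 ≈ 2015 km, so the target fraction is f = 1500/2015 ≈ 0.744.
Interpolate at f ≈ 0.744 with slerp weights a = sin((1−f)δ)/sin δ ≈ 0.260, b = sin(fδ)/sin δ ≈ 0.750.
p = a·p₁ + b·p₂ ≈ (0.316, 0.150, -0.937); φ = arcsin(p_z) ≈ -69.52°, λ = atan2(p_y, p_x) ≈ 25.36°.

≈ 69.5°S, 25.4°E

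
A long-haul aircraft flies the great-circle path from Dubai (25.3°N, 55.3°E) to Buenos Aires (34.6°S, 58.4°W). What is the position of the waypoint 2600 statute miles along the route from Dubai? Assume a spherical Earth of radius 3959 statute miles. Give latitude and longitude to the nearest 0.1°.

Convert each endpoint to a unit vector on the sphere (x = cos φ cos λ, y = cos φ sin λ, z = sin φ).
The central angle between the endpoints is δ = arccos(p₁·p₂) ≈ 2.143 rad (122.8°). The total great-circle distance is δ·R ≈ 2.143 × 3959 ≈ 8486 mi, so the target fraction is f = 2600/8486 ≈ 0.306.
Interpolate at f ≈ 0.306 with slerp weights a = sin((1−f)δ)/sin δ ≈ 1.186, b = sin(fδ)/sin δ ≈ 0.726.
p = a·p₁ + b·p₂ ≈ (0.923, 0.372, 0.094); φ = arcsin(p_z) ≈ 5.40°, λ = atan2(p_y, p_x) ≈ 21.94°.

≈ 5.4°N, 21.9°E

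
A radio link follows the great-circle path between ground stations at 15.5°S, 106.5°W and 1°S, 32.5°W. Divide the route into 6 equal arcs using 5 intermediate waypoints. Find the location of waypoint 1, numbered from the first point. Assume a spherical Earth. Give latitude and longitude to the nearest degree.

≈ 14°S, 94°W

The haversine formula gives a central angle δ ≈ 1.297 rad (74.3°) between the endpoints.
Interpolate at f = 1/6 with slerp weights a = sin((1−f)δ)/sin δ ≈ 0.917, b = sin(fδ)/sin δ ≈ 0.223.
p = a·p₁ + b·p₂ ≈ (-0.063, -0.967, -0.249); φ = arcsin(p_z) ≈ -14.41°, λ = atan2(p_y, p_x) ≈ -93.73°.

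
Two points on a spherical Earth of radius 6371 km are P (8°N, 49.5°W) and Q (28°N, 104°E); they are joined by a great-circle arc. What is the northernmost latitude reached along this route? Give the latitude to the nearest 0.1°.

The great circle lies in the plane with unit normal n̂ = (p₁ × p₂)/|p₁ × p₂|.
Here n̂_z ≈ +0.560; the vertex latitude is φ_max = arccos|n̂_z| ≈ 56.0°.

≈ 56.0°N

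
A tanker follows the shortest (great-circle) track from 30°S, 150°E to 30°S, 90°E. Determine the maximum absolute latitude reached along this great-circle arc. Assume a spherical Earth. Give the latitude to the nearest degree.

The great circle lies in the plane with unit normal n̂ = (p₁ × p₂)/|p₁ × p₂|.
Here n̂_z ≈ -0.832; the vertex latitude is φ_max = arccos|n̂_z| ≈ 33.7°.
Check via Clairaut: cos φ_max = |cos φ₁| · sin C = cos(30.0°)·sin(106.1°) ≈ 0.832, again giving ≈ 33.7°.

≈ 34°S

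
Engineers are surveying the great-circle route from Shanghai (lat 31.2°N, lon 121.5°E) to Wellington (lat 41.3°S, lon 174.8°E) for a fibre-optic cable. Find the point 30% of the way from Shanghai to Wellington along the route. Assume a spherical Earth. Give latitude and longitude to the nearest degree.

≈ lat 9°N, lon 137°E

Write both endpoints as unit vectors p₁, p₂ with components (cos φ cos λ, cos φ sin λ, sin φ).
The central angle between the endpoints is δ = arccos(p₁·p₂) ≈ 1.529 rad (87.6°).
Interpolate at f = 0.30 with slerp weights a = sin((1−f)δ)/sin δ ≈ 0.878, b = sin(fδ)/sin δ ≈ 0.443.
p = a·p₁ + b·p₂ ≈ (-0.724, 0.671, 0.162); φ = arcsin(p_z) ≈ 9.35°, λ = atan2(p_y, p_x) ≈ 137.19°.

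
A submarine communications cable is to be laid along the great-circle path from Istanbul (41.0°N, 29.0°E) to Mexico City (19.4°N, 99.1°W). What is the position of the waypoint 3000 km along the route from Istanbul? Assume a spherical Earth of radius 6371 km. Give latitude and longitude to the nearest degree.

Write both endpoints as unit vectors p₁, p₂ with components (cos φ cos λ, cos φ sin λ, sin φ).
The central angle between the endpoints is δ = arccos(p₁·p₂) ≈ 1.794 rad (102.8°). The total great-circle distance is δ·R ≈ 1.794 × 6371 ≈ 11429 km, so the target fraction is f = 3000/11429 ≈ 0.262.
Interpolate at f ≈ 0.262 with slerp weights a = sin((1−f)δ)/sin δ ≈ 0.994, b = sin(fδ)/sin δ ≈ 0.465.
p = a·p₁ + b·p₂ ≈ (0.587, -0.070, 0.807); φ = arcsin(p_z) ≈ 53.78°, λ = atan2(p_y, p_x) ≈ -6.76°.

≈ 54°N, 7°W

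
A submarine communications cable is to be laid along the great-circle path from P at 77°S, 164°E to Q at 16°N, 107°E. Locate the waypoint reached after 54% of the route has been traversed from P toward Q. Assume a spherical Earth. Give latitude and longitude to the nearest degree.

Convert each endpoint to a unit vector on the sphere (x = cos φ cos λ, y = cos φ sin λ, z = sin φ).
The central angle between the endpoints is δ = arccos(p₁·p₂) ≈ 1.722 rad (98.7°).
Interpolate at f = 0.54 with slerp weights a = sin((1−f)δ)/sin δ ≈ 0.720, b = sin(fδ)/sin δ ≈ 0.811.
p = a·p₁ + b·p₂ ≈ (-0.384, 0.790, -0.478); φ = arcsin(p_z) ≈ -28.57°, λ = atan2(p_y, p_x) ≈ 115.90°.

≈ 29°S, 116°E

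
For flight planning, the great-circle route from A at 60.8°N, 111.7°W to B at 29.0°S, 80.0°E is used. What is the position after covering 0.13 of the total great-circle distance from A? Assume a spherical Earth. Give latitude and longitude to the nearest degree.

≈ 77°N, 141°W

From cos δ = sin φ₁ sin φ₂ + cos φ₁ cos φ₂ cos Δλ, the central angle is δ ≈ 2.570 rad (147.2°).
Interpolate at f = 0.13 with slerp weights a = sin((1−f)δ)/sin δ ≈ 1.454, b = sin(fδ)/sin δ ≈ 0.606.
p = a·p₁ + b·p₂ ≈ (-0.170, -0.137, 0.976); φ = arcsin(p_z) ≈ 77.37°, λ = atan2(p_y, p_x) ≈ -141.14°.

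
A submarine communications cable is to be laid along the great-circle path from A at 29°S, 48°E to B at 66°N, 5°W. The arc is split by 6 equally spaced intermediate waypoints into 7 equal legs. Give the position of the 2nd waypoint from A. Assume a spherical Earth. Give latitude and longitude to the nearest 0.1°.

Convert each endpoint to a unit vector on the sphere (x = cos φ cos λ, y = cos φ sin λ, z = sin φ).
The central angle between the endpoints is δ = arccos(p₁·p₂) ≈ 1.802 rad (103.2°).
Interpolate at f = 2/7 with slerp weights a = sin((1−f)δ)/sin δ ≈ 0.986, b = sin(fδ)/sin δ ≈ 0.506.
p = a·p₁ + b·p₂ ≈ (0.782, 0.623, -0.016); φ = arcsin(p_z) ≈ -0.92°, λ = atan2(p_y, p_x) ≈ 38.54°.

≈ 0.9°S, 38.5°E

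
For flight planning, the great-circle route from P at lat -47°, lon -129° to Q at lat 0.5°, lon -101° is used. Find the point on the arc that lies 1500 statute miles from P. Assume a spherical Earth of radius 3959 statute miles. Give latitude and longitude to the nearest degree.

≈ lat -28°, lon -115°

Write both endpoints as unit vectors p₁, p₂ with components (cos φ cos λ, cos φ sin λ, sin φ).
The central angle between the endpoints is δ = arccos(p₁·p₂) ≈ 0.933 rad (53.4°). The total great-circle distance is δ·R ≈ 0.933 × 3959 ≈ 3692 mi, so the target fraction is f = 1500/3692 ≈ 0.406.
Interpolate at f ≈ 0.406 with slerp weights a = sin((1−f)δ)/sin δ ≈ 0.655, b = sin(fδ)/sin δ ≈ 0.461.
p = a·p₁ + b·p₂ ≈ (-0.369, -0.799, -0.475); φ = arcsin(p_z) ≈ -28.35°, λ = atan2(p_y, p_x) ≈ -114.78°.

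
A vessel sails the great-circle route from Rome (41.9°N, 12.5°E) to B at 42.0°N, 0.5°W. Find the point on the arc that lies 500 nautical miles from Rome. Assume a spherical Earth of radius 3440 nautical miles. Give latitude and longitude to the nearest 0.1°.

The haversine formula gives a central angle δ ≈ 0.169 rad (9.7°) between the endpoints. The total great-circle distance is δ·R ≈ 0.169 × 3440 ≈ 580 nmi, so the target fraction is f = 500/580 ≈ 0.862.
Interpolate at f ≈ 0.862 with slerp weights a = sin((1−f)δ)/sin δ ≈ 0.139, b = sin(fδ)/sin δ ≈ 0.863.
p = a·p₁ + b·p₂ ≈ (0.742, 0.017, 0.670); φ = arcsin(p_z) ≈ 42.07°, λ = atan2(p_y, p_x) ≈ 1.29°.

≈ 42.1°N, 1.3°E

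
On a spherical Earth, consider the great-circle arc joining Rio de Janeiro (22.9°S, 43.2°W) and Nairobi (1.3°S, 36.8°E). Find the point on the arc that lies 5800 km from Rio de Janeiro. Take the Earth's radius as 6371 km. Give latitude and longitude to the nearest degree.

From cos δ = sin φ₁ sin φ₂ + cos φ₁ cos φ₂ cos Δλ, the central angle is δ ≈ 1.401 rad (80.3°). The total great-circle distance is δ·R ≈ 1.401 × 6371 ≈ 8927 km, so the target fraction is f = 5800/8927 ≈ 0.650.
Interpolate at f ≈ 0.650 with slerp weights a = sin((1−f)δ)/sin δ ≈ 0.478, b = sin(fδ)/sin δ ≈ 0.801.
p = a·p₁ + b·p₂ ≈ (0.963, 0.178, -0.204); φ = arcsin(p_z) ≈ -11.79°, λ = atan2(p_y, p_x) ≈ 10.49°.

≈ 12°S, 10°E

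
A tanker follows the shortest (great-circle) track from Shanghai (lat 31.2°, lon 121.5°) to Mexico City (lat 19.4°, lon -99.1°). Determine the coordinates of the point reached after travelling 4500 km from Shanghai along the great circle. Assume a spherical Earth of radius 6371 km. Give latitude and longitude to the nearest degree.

Convert each endpoint to a unit vector on the sphere (x = cos φ cos λ, y = cos φ sin λ, z = sin φ).
The central angle between the endpoints is δ = arccos(p₁·p₂) ≈ 2.027 rad (116.1°). The total great-circle distance is δ·R ≈ 2.027 × 6371 ≈ 12914 km, so the target fraction is f = 4500/12914 ≈ 0.348.
Interpolate at f ≈ 0.348 with slerp weights a = sin((1−f)δ)/sin δ ≈ 1.079, b = sin(fδ)/sin δ ≈ 0.723.
p = a·p₁ + b·p₂ ≈ (-0.590, 0.114, 0.799); φ = arcsin(p_z) ≈ 53.05°, λ = atan2(p_y, p_x) ≈ 169.09°.

≈ lat 53°, lon 169°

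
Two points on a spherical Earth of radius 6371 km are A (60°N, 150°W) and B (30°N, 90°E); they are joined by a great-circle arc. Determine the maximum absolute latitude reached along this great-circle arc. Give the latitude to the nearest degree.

≈ 67°N

The great circle lies in the plane with unit normal n̂ = (p₁ × p₂)/|p₁ × p₂|.
Here n̂_z ≈ -0.384; the vertex latitude is φ_max = arccos|n̂_z| ≈ 67.4°.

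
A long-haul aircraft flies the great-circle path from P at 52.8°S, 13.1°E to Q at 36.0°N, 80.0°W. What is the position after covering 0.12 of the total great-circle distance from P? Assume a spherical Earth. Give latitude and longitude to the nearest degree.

≈ 46°S, 6°W

Convert each endpoint to a unit vector on the sphere (x = cos φ cos λ, y = cos φ sin λ, z = sin φ).
The central angle between the endpoints is δ = arccos(p₁·p₂) ≈ 2.088 rad (119.6°).
Interpolate at f = 0.12 with slerp weights a = sin((1−f)δ)/sin δ ≈ 1.110, b = sin(fδ)/sin δ ≈ 0.285.
p = a·p₁ + b·p₂ ≈ (0.694, -0.075, -0.716); φ = arcsin(p_z) ≈ -45.75°, λ = atan2(p_y, p_x) ≈ -6.19°.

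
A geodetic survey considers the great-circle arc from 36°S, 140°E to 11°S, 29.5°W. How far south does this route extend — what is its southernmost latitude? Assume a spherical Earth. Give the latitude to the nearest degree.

The great circle lies in the plane with unit normal n̂ = (p₁ × p₂)/|p₁ × p₂|.
Here n̂_z ≈ -0.195; the vertex latitude is φ_max = arccos|n̂_z| ≈ 78.8°.
Check via Clairaut: cos φ_max = |cos φ₁| · sin C = cos(36.0°)·sin(166.1°) ≈ 0.195, again giving ≈ 78.8°.

≈ 79°S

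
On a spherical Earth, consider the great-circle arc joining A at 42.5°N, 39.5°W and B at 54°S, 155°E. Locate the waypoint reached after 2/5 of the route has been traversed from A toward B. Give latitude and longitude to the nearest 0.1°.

Write both endpoints as unit vectors p₁, p₂ with components (cos φ cos λ, cos φ sin λ, sin φ).
The central angle between the endpoints is δ = arccos(p₁·p₂) ≈ 2.881 rad (165.0°).
Interpolate at f = 2/5 with slerp weights a = sin((1−f)δ)/sin δ ≈ 3.827, b = sin(fδ)/sin δ ≈ 3.540.
p = a·p₁ + b·p₂ ≈ (0.291, -0.915, -0.279); φ = arcsin(p_z) ≈ -16.19°, λ = atan2(p_y, p_x) ≈ -72.35°.

≈ 16.2°S, 72.4°W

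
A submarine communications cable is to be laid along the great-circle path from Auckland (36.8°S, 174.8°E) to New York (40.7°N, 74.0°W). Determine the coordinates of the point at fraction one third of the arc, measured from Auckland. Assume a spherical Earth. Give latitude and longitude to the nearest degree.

≈ (11°S, 147°W)

The haversine formula gives a central angle δ ≈ 2.227 rad (127.6°) between the endpoints.
Interpolate at f = 1/3 with slerp weights a = sin((1−f)δ)/sin δ ≈ 1.257, b = sin(fδ)/sin δ ≈ 0.853.
p = a·p₁ + b·p₂ ≈ (-0.824, -0.531, -0.197); φ = arcsin(p_z) ≈ -11.35°, λ = atan2(p_y, p_x) ≈ -147.24°.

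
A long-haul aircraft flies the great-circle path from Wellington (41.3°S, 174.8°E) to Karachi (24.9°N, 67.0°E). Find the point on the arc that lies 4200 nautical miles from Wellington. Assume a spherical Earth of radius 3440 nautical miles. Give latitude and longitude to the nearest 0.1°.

Write both endpoints as unit vectors p₁, p₂ with components (cos φ cos λ, cos φ sin λ, sin φ).
The central angle between the endpoints is δ = arccos(p₁·p₂) ≈ 2.079 rad (119.1°). The total great-circle distance is δ·R ≈ 2.079 × 3440 ≈ 7150 nmi, so the target fraction is f = 4200/7150 ≈ 0.587.
Interpolate at f ≈ 0.587 with slerp weights a = sin((1−f)δ)/sin δ ≈ 0.865, b = sin(fδ)/sin δ ≈ 1.075.
p = a·p₁ + b·p₂ ≈ (-0.267, 0.957, -0.119); φ = arcsin(p_z) ≈ -6.81°, λ = atan2(p_y, p_x) ≈ 105.57°.

≈ 6.8°S, 105.6°E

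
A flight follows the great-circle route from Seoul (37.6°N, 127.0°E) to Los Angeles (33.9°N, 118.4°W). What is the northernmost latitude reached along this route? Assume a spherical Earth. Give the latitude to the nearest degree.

≈ 53°N

The great circle lies in the plane with unit normal n̂ = (p₁ × p₂)/|p₁ × p₂|.
Here n̂_z ≈ +0.599; the vertex latitude is φ_max = arccos|n̂_z| ≈ 53.2°.
Check via Clairaut: cos φ_max = |cos φ₁| · sin C = cos(37.6°)·sin(49.1°) ≈ 0.599, again giving ≈ 53.2°.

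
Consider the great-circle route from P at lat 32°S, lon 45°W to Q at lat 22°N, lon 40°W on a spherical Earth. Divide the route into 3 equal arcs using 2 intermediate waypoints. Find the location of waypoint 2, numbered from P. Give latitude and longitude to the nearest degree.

From cos δ = sin φ₁ sin φ₂ + cos φ₁ cos φ₂ cos Δλ, the central angle is δ ≈ 0.946 rad (54.2°).
Interpolate at f = 2/3 with slerp weights a = sin((1−f)δ)/sin δ ≈ 0.382, b = sin(fδ)/sin δ ≈ 0.727.
p = a·p₁ + b·p₂ ≈ (0.746, -0.663, 0.070); φ = arcsin(p_z) ≈ 4.00°, λ = atan2(p_y, p_x) ≈ -41.62°.

≈ lat 4°N, lon 42°W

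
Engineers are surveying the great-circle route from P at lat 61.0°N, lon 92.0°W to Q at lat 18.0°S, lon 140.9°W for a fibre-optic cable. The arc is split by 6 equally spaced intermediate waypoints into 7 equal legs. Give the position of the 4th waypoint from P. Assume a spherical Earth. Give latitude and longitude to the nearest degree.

≈ lat 17°N, lon 127°W

Convert each endpoint to a unit vector on the sphere (x = cos φ cos λ, y = cos φ sin λ, z = sin φ).
The central angle between the endpoints is δ = arccos(p₁·p₂) ≈ 1.538 rad (88.1°).
Interpolate at f = 4/7 with slerp weights a = sin((1−f)δ)/sin δ ≈ 0.613, b = sin(fδ)/sin δ ≈ 0.770.
p = a·p₁ + b·p₂ ≈ (-0.579, -0.759, 0.298); φ = arcsin(p_z) ≈ 17.33°, λ = atan2(p_y, p_x) ≈ -127.34°.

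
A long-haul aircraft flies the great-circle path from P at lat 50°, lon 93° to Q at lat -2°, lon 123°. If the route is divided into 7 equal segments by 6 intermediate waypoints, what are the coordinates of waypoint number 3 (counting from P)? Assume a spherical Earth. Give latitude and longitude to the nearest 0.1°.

From cos δ = sin φ₁ sin φ₂ + cos φ₁ cos φ₂ cos Δλ, the central angle is δ ≈ 1.013 rad (58.0°).
Interpolate at f = 3/7 with slerp weights a = sin((1−f)δ)/sin δ ≈ 0.645, b = sin(fδ)/sin δ ≈ 0.496.
p = a·p₁ + b·p₂ ≈ (-0.292, 0.829, 0.477); φ = arcsin(p_z) ≈ 28.46°, λ = atan2(p_y, p_x) ≈ 109.37°.

≈ lat 28.5°, lon 109.4°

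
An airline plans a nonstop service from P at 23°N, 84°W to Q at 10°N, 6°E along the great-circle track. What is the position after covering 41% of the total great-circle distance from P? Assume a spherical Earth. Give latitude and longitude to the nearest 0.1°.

Write both endpoints as unit vectors p₁, p₂ with components (cos φ cos λ, cos φ sin λ, sin φ).
The central angle between the endpoints is δ = arccos(p₁·p₂) ≈ 1.503 rad (86.1°).
Interpolate at f = 0.41 with slerp weights a = sin((1−f)δ)/sin δ ≈ 0.777, b = sin(fδ)/sin δ ≈ 0.579.
p = a·p₁ + b·p₂ ≈ (0.642, -0.651, 0.404); φ = arcsin(p_z) ≈ 23.83°, λ = atan2(p_y, p_x) ≈ -45.42°.

≈ 23.8°N, 45.4°W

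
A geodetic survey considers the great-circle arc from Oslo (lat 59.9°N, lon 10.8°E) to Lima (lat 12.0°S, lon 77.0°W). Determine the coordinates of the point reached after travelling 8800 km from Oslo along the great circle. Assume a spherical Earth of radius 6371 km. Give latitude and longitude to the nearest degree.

Convert each endpoint to a unit vector on the sphere (x = cos φ cos λ, y = cos φ sin λ, z = sin φ).
The central angle between the endpoints is δ = arccos(p₁·p₂) ≈ 1.733 rad (99.3°). The total great-circle distance is δ·R ≈ 1.733 × 6371 ≈ 11038 km, so the target fraction is f = 8800/11038 ≈ 0.797.
Interpolate at f ≈ 0.797 with slerp weights a = sin((1−f)δ)/sin δ ≈ 0.349, b = sin(fδ)/sin δ ≈ 0.995.
p = a·p₁ + b·p₂ ≈ (0.391, -0.916, 0.095); φ = arcsin(p_z) ≈ 5.44°, λ = atan2(p_y, p_x) ≈ -66.89°.

≈ lat 5°N, lon 67°W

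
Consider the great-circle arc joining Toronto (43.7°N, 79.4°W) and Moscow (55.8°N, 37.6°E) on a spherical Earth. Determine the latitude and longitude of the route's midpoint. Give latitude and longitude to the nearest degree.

Convert each endpoint to a unit vector on the sphere (x = cos φ cos λ, y = cos φ sin λ, z = sin φ).
The central angle between the endpoints is δ = arccos(p₁·p₂) ≈ 1.173 rad (67.2°).
Interpolate at f = 1/2 with slerp weights a = sin((1−f)δ)/sin δ ≈ 0.600, b = sin(fδ)/sin δ ≈ 0.600.
p = a·p₁ + b·p₂ ≈ (0.347, -0.221, 0.911); φ = arcsin(p_z) ≈ 65.70°, λ = atan2(p_y, p_x) ≈ -32.45°.

≈ 66°N, 32°W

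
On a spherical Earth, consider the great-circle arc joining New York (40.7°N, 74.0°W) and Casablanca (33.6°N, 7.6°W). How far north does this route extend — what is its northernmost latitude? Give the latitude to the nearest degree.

The great circle lies in the plane with unit normal n̂ = (p₁ × p₂)/|p₁ × p₂|.
Here n̂_z ≈ +0.733; the vertex latitude is φ_max = arccos|n̂_z| ≈ 42.9°.

≈ 43°N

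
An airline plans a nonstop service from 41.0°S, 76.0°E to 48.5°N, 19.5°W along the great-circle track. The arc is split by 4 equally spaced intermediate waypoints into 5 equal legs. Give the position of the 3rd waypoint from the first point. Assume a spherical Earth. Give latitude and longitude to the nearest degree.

From cos δ = sin φ₁ sin φ₂ + cos φ₁ cos φ₂ cos Δλ, the central angle is δ ≈ 2.140 rad (122.6°).
Interpolate at f = 3/5 with slerp weights a = sin((1−f)δ)/sin δ ≈ 0.897, b = sin(fδ)/sin δ ≈ 1.139.
p = a·p₁ + b·p₂ ≈ (0.875, 0.405, 0.265); φ = arcsin(p_z) ≈ 15.35°, λ = atan2(p_y, p_x) ≈ 24.82°.

≈ 15°N, 25°E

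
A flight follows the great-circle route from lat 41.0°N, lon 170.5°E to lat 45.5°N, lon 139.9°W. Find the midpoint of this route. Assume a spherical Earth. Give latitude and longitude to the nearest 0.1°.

≈ lat 46.0°N, lon 165.7°W

Convert each endpoint to a unit vector on the sphere (x = cos φ cos λ, y = cos φ sin λ, z = sin φ).
The central angle between the endpoints is δ = arccos(p₁·p₂) ≈ 0.625 rad (35.8°).
Interpolate at f = 1/2 with slerp weights a = sin((1−f)δ)/sin δ ≈ 0.525, b = sin(fδ)/sin δ ≈ 0.525.
p = a·p₁ + b·p₂ ≈ (-0.673, -0.172, 0.720); φ = arcsin(p_z) ≈ 46.02°, λ = atan2(p_y, p_x) ≈ -165.68°.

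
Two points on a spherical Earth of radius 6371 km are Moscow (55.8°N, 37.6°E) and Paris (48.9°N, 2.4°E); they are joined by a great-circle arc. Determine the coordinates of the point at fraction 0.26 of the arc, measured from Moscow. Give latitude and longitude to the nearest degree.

≈ 55°N, 27°E

Write both endpoints as unit vectors p₁, p₂ with components (cos φ cos λ, cos φ sin λ, sin φ).
The central angle between the endpoints is δ = arccos(p₁·p₂) ≈ 0.389 rad (22.3°).
Interpolate at f = 0.26 with slerp weights a = sin((1−f)δ)/sin δ ≈ 0.749, b = sin(fδ)/sin δ ≈ 0.266.
p = a·p₁ + b·p₂ ≈ (0.508, 0.264, 0.820); φ = arcsin(p_z) ≈ 55.06°, λ = atan2(p_y, p_x) ≈ 27.45°.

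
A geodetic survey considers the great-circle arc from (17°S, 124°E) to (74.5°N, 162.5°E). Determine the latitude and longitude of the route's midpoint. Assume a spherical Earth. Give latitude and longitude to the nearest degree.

Write both endpoints as unit vectors p₁, p₂ with components (cos φ cos λ, cos φ sin λ, sin φ).
The central angle between the endpoints is δ = arccos(p₁·p₂) ≈ 1.653 rad (94.7°).
Interpolate at f = 1/2 with slerp weights a = sin((1−f)δ)/sin δ ≈ 0.738, b = sin(fδ)/sin δ ≈ 0.738.
p = a·p₁ + b·p₂ ≈ (-0.583, 0.644, 0.495); φ = arcsin(p_z) ≈ 29.69°, λ = atan2(p_y, p_x) ≈ 132.12°.

≈ (30°N, 132°E)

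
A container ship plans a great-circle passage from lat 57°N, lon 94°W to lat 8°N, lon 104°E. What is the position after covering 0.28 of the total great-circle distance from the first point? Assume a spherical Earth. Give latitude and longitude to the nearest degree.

From cos δ = sin φ₁ sin φ₂ + cos φ₁ cos φ₂ cos Δλ, the central angle is δ ≈ 1.978 rad (113.3°).
Interpolate at f = 0.28 with slerp weights a = sin((1−f)δ)/sin δ ≈ 1.077, b = sin(fδ)/sin δ ≈ 0.573.
p = a·p₁ + b·p₂ ≈ (-0.178, -0.035, 0.983); φ = arcsin(p_z) ≈ 79.54°, λ = atan2(p_y, p_x) ≈ -168.91°.

≈ lat 80°N, lon 169°W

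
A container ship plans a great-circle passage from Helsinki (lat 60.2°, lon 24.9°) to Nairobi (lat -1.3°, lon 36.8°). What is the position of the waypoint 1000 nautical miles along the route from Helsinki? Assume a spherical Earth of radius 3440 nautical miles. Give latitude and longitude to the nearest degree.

≈ lat 44°, lon 30°

Convert each endpoint to a unit vector on the sphere (x = cos φ cos λ, y = cos φ sin λ, z = sin φ).
The central angle between the endpoints is δ = arccos(p₁·p₂) ≈ 1.085 rad (62.2°). The total great-circle distance is δ·R ≈ 1.085 × 3440 ≈ 3734 nmi, so the target fraction is f = 1000/3734 ≈ 0.268.
Interpolate at f ≈ 0.268 with slerp weights a = sin((1−f)δ)/sin δ ≈ 0.807, b = sin(fδ)/sin δ ≈ 0.324.
p = a·p₁ + b·p₂ ≈ (0.623, 0.363, 0.693); φ = arcsin(p_z) ≈ 43.86°, λ = atan2(p_y, p_x) ≈ 30.22°.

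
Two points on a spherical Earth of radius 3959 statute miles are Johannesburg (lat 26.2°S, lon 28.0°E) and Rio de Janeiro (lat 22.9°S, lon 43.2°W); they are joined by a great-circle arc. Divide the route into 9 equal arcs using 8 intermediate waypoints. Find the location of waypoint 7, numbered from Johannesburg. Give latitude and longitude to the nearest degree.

≈ lat 27°S, lon 28°W

Convert each endpoint to a unit vector on the sphere (x = cos φ cos λ, y = cos φ sin λ, z = sin φ).
The central angle between the endpoints is δ = arccos(p₁·p₂) ≈ 1.117 rad (64.0°).
Interpolate at f = 7/9 with slerp weights a = sin((1−f)δ)/sin δ ≈ 0.273, b = sin(fδ)/sin δ ≈ 0.850.
p = a·p₁ + b·p₂ ≈ (0.787, -0.421, -0.451); φ = arcsin(p_z) ≈ -26.83°, λ = atan2(p_y, p_x) ≈ -28.12°.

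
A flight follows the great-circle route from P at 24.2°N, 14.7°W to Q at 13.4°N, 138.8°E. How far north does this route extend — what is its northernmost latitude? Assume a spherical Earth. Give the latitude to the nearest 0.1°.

≈ 56.4°N

The great circle lies in the plane with unit normal n̂ = (p₁ × p₂)/|p₁ × p₂|.
Here n̂_z ≈ +0.554; the vertex latitude is φ_max = arccos|n̂_z| ≈ 56.4°.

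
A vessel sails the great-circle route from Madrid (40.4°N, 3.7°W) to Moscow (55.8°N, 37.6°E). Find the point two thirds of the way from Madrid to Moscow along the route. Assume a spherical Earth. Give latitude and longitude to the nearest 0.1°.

Write both endpoints as unit vectors p₁, p₂ with components (cos φ cos λ, cos φ sin λ, sin φ).
The central angle between the endpoints is δ = arccos(p₁·p₂) ≈ 0.540 rad (30.9°).
Interpolate at f = 2/3 with slerp weights a = sin((1−f)δ)/sin δ ≈ 0.348, b = sin(fδ)/sin δ ≈ 0.685.
p = a·p₁ + b·p₂ ≈ (0.570, 0.218, 0.792); φ = arcsin(p_z) ≈ 52.41°, λ = atan2(p_y, p_x) ≈ 20.93°.

≈ 52.4°N, 20.9°E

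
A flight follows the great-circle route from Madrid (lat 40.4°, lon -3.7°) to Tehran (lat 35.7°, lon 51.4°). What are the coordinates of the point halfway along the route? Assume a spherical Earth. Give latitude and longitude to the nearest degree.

≈ lat 41°, lon 25°

Write both endpoints as unit vectors p₁, p₂ with components (cos φ cos λ, cos φ sin λ, sin φ).
The central angle between the endpoints is δ = arccos(p₁·p₂) ≈ 0.749 rad (42.9°).
Interpolate at f = 1/2 with slerp weights a = sin((1−f)δ)/sin δ ≈ 0.537, b = sin(fδ)/sin δ ≈ 0.537.
p = a·p₁ + b·p₂ ≈ (0.681, 0.315, 0.662); φ = arcsin(p_z) ≈ 41.43°, λ = atan2(p_y, p_x) ≈ 24.81°.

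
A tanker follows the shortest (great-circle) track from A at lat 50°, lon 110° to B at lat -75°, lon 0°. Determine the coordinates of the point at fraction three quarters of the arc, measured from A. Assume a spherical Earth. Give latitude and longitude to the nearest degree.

Write both endpoints as unit vectors p₁, p₂ with components (cos φ cos λ, cos φ sin λ, sin φ).
The central angle between the endpoints is δ = arccos(p₁·p₂) ≈ 2.493 rad (142.8°).
Interpolate at f = 3/4 with slerp weights a = sin((1−f)δ)/sin δ ≈ 0.966, b = sin(fδ)/sin δ ≈ 1.582.
p = a·p₁ + b·p₂ ≈ (0.197, 0.583, -0.788); φ = arcsin(p_z) ≈ -51.99°, λ = atan2(p_y, p_x) ≈ 71.34°.

≈ lat -52°, lon 71°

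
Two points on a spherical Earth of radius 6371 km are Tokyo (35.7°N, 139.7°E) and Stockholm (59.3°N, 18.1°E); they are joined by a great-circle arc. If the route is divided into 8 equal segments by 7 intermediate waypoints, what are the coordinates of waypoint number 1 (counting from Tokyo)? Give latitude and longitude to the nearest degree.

≈ (44°N, 134°E)

From cos δ = sin φ₁ sin φ₂ + cos φ₁ cos φ₂ cos Δλ, the central angle is δ ≈ 1.282 rad (73.5°).
Interpolate at f = 1/8 with slerp weights a = sin((1−f)δ)/sin δ ≈ 0.940, b = sin(fδ)/sin δ ≈ 0.166.
p = a·p₁ + b·p₂ ≈ (-0.501, 0.520, 0.692); φ = arcsin(p_z) ≈ 43.75°, λ = atan2(p_y, p_x) ≈ 133.95°.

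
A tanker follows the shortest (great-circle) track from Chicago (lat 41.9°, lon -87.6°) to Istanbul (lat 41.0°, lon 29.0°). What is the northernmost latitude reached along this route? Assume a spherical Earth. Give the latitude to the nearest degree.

≈ 59°

The great circle lies in the plane with unit normal n̂ = (p₁ × p₂)/|p₁ × p₂|.
Here n̂_z ≈ +0.511; the vertex latitude is φ_max = arccos|n̂_z| ≈ 59.3°.
Check via Clairaut: cos φ_max = |cos φ₁| · sin C = cos(41.9°)·sin(43.4°) ≈ 0.511, again giving ≈ 59.3°.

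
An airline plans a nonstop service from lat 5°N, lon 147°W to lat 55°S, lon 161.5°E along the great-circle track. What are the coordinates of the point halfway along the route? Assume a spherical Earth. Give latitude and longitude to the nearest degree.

≈ lat 27°S, lon 165°W

Convert each endpoint to a unit vector on the sphere (x = cos φ cos λ, y = cos φ sin λ, z = sin φ).
The central angle between the endpoints is δ = arccos(p₁·p₂) ≈ 1.283 rad (73.5°).
Interpolate at f = 1/2 with slerp weights a = sin((1−f)δ)/sin δ ≈ 0.624, b = sin(fδ)/sin δ ≈ 0.624.
p = a·p₁ + b·p₂ ≈ (-0.861, -0.225, -0.457); φ = arcsin(p_z) ≈ -27.18°, λ = atan2(p_y, p_x) ≈ -165.35°.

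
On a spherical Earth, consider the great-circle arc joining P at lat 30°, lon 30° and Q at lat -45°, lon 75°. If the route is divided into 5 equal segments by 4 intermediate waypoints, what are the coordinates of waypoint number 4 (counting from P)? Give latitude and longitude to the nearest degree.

≈ lat -31°, lon 63°

Write both endpoints as unit vectors p₁, p₂ with components (cos φ cos λ, cos φ sin λ, sin φ).
The central angle between the endpoints is δ = arccos(p₁·p₂) ≈ 1.491 rad (85.4°).
Interpolate at f = 4/5 with slerp weights a = sin((1−f)δ)/sin δ ≈ 0.295, b = sin(fδ)/sin δ ≈ 0.932.
p = a·p₁ + b·p₂ ≈ (0.392, 0.765, -0.512); φ = arcsin(p_z) ≈ -30.79°, λ = atan2(p_y, p_x) ≈ 62.87°.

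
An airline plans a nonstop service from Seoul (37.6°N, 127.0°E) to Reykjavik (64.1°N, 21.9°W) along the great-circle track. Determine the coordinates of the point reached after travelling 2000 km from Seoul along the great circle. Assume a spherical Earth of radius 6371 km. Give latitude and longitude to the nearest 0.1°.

Convert each endpoint to a unit vector on the sphere (x = cos φ cos λ, y = cos φ sin λ, z = sin φ).
The central angle between the endpoints is δ = arccos(p₁·p₂) ≈ 1.316 rad (75.4°). The total great-circle distance is δ·R ≈ 1.316 × 6371 ≈ 8381 km, so the target fraction is f = 2000/8381 ≈ 0.239.
Interpolate at f ≈ 0.239 with slerp weights a = sin((1−f)δ)/sin δ ≈ 0.871, b = sin(fδ)/sin δ ≈ 0.319.
p = a·p₁ + b·p₂ ≈ (-0.286, 0.499, 0.818); φ = arcsin(p_z) ≈ 54.91°, λ = atan2(p_y, p_x) ≈ 119.80°.

≈ (54.9°N, 119.8°E)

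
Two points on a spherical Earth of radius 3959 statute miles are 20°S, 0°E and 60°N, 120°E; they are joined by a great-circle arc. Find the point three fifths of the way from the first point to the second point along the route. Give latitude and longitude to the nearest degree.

Write both endpoints as unit vectors p₁, p₂ with components (cos φ cos λ, cos φ sin λ, sin φ).
The central angle between the endpoints is δ = arccos(p₁·p₂) ≈ 2.131 rad (122.1°).
Interpolate at f = 3/5 with slerp weights a = sin((1−f)δ)/sin δ ≈ 0.888, b = sin(fδ)/sin δ ≈ 1.130.
p = a·p₁ + b·p₂ ≈ (0.552, 0.489, 0.675); φ = arcsin(p_z) ≈ 42.44°, λ = atan2(p_y, p_x) ≈ 41.54°.

≈ 42°N, 42°E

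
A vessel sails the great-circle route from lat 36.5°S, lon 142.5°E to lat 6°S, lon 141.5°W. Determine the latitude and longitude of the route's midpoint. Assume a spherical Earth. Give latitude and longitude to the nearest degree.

Convert each endpoint to a unit vector on the sphere (x = cos φ cos λ, y = cos φ sin λ, z = sin φ).
The central angle between the endpoints is δ = arccos(p₁·p₂) ≈ 1.312 rad (75.2°).
Interpolate at f = 1/2 with slerp weights a = sin((1−f)δ)/sin δ ≈ 0.631, b = sin(fδ)/sin δ ≈ 0.631.
p = a·p₁ + b·p₂ ≈ (-0.894, -0.082, -0.441); φ = arcsin(p_z) ≈ -26.19°, λ = atan2(p_y, p_x) ≈ -174.76°.

≈ lat 26°S, lon 175°W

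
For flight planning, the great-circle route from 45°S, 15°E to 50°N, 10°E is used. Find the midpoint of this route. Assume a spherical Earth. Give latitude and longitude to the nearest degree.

Write both endpoints as unit vectors p₁, p₂ with components (cos φ cos λ, cos φ sin λ, sin φ).
The central angle between the endpoints is δ = arccos(p₁·p₂) ≈ 1.660 rad (95.1°).
Interpolate at f = 1/2 with slerp weights a = sin((1−f)δ)/sin δ ≈ 0.741, b = sin(fδ)/sin δ ≈ 0.741.
p = a·p₁ + b·p₂ ≈ (0.975, 0.218, 0.044); φ = arcsin(p_z) ≈ 2.50°, λ = atan2(p_y, p_x) ≈ 12.62°.

≈ 3°N, 13°E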